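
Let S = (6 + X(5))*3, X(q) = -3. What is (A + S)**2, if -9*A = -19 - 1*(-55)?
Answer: 25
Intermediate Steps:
A = -4 (A = -(-19 - 1*(-55))/9 = -(-19 + 55)/9 = -1/9*36 = -4)
S = 9 (S = (6 - 3)*3 = 3*3 = 9)
(A + S)**2 = (-4 + 9)**2 = 5**2 = 25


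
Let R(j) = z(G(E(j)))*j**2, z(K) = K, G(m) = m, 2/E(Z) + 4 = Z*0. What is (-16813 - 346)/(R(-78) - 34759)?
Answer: 17159/37801 ≈ 0.45393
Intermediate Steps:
E(Z) = -1/2 (E(Z) = 2/(-4 + Z*0) = 2/(-4 + 0) = 2/(-4) = 2*(-1/4) = -1/2)
R(j) = -j**2/2
(-16813 - 346)/(R(-78) - 34759) = (-16813 - 346)/(-1/2*(-78)**2 - 34759) = -17159/(-1/2*6084 - 34759) = -17159/(-3042 - 34759) = -17159/(-37801) = -17159*(-1/37801) = 17159/37801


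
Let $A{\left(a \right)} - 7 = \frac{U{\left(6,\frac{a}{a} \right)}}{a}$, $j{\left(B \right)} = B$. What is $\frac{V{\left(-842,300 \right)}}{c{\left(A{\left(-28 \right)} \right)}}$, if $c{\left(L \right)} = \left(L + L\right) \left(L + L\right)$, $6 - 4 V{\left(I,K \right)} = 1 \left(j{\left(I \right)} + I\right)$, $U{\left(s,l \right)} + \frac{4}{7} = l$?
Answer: $\frac{4057690}{1874161} \approx 2.1651$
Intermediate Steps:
$U{\left(s,l \right)} = - \frac{4}{7} + l$
$V{\left(I,K \right)} = \frac{3}{2} - \frac{I}{2}$ ($V{\left(I,K \right)} = \frac{3}{2} - \frac{1 \left(I + I\right)}{4} = \frac{3}{2} - \frac{1 \cdot 2 I}{4} = \frac{3}{2} - \frac{2 I}{4} = \frac{3}{2} - \frac{I}{2}$)
$A{\left(a \right)} = 7 + \frac{3}{7 a}$ ($A{\left(a \right)} = 7 + \frac{- \frac{4}{7} + \frac{a}{a}}{a} = 7 + \frac{- \frac{4}{7} + 1}{a} = 7 + \frac{3}{7 a}$)
$c{\left(L \right)} = 4 L^{2}$ ($c{\left(L \right)} = 2 L 2 L = 4 L^{2}$)
$\frac{V{\left(-842,300 \right)}}{c{\left(A{\left(-28 \right)} \right)}} = \frac{\frac{3}{2} - -421}{4 \left(7 + \frac{3}{7 \left(-28\right)}\right)^{2}} = \frac{\frac{3}{2} + 421}{4 \left(7 + \frac{3}{7} \left(- \frac{1}{28}\right)\right)^{2}} = \frac{845}{2 \cdot 4 \left(7 - \frac{3}{196}\right)^{2}} = \frac{845}{2 \cdot 4 \left(\frac{1369}{196}\right)^{2}} = \frac{845}{2 \cdot 4 \cdot \frac{1874161}{38416}} = \frac{845}{2 \cdot \frac{1874161}{9604}} = \frac{845}{2} \cdot \frac{9604}{1874161} = \frac{4057690}{1874161}$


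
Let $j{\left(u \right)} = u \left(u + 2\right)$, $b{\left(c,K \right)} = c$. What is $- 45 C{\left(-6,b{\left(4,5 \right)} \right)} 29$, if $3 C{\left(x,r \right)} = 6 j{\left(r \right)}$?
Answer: $-62640$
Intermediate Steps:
$j{\left(u \right)} = u \left(2 + u\right)$
$C{\left(x,r \right)} = 2 r \left(2 + r\right)$ ($C{\left(x,r \right)} = \frac{6 r \left(2 + r\right)}{3} = 2 r \left(2 + r\right)$)
$- 45 C{\left(-6,b{\left(4,5 \right)} \right)} 29 = - 45 \cdot 2 \cdot 4 \left(2 + 4\right) 29 = - 45 \cdot 2 \cdot 4 \cdot 6 \cdot 29 = \left(-45\right) 48 \cdot 29 = \left(-2160\right) 29 = -62640$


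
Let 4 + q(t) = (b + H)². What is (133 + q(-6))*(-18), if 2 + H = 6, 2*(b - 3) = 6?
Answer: -4122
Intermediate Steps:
b = 6 (b = 3 + (½)*6 = 3 + 3 = 6)
H = 4 (H = -2 + 6 = 4)
q(t) = 96 (q(t) = -4 + (6 + 4)² = -4 + 10² = -4 + 100 = 96)
(133 + q(-6))*(-18) = (133 + 96)*(-18) = 229*(-18) = -4122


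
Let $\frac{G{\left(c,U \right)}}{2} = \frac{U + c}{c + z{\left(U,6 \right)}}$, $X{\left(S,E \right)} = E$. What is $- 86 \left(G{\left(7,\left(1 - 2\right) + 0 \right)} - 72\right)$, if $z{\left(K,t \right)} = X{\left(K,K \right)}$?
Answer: $6020$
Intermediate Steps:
$z{\left(K,t \right)} = K$
$G{\left(c,U \right)} = 2$ ($G{\left(c,U \right)} = 2 \frac{U + c}{c + U} = 2 \frac{U + c}{U + c} = 2 \cdot 1 = 2$)
$- 86 \left(G{\left(7,\left(1 - 2\right) + 0 \right)} - 72\right) = - 86 \left(2 - 72\right) = \left(-86\right) \left(-70\right) = 6020$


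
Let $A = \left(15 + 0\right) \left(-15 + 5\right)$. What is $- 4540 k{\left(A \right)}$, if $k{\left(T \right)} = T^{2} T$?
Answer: $15322500000$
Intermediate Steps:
$A = -150$ ($A = 15 \left(-10\right) = -150$)
$k{\left(T \right)} = T^{3}$
$- 4540 k{\left(A \right)} = - 4540 \left(-150\right)^{3} = \left(-4540\right) \left(-3375000\right) = 15322500000$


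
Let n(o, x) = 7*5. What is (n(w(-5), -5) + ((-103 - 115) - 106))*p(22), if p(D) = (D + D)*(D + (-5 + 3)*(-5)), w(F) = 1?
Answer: -406912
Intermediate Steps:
n(o, x) = 35
p(D) = 2*D*(10 + D) (p(D) = (2*D)*(D - 2*(-5)) = (2*D)*(D + 10) = (2*D)*(10 + D) = 2*D*(10 + D))
(n(w(-5), -5) + ((-103 - 115) - 106))*p(22) = (35 + ((-103 - 115) - 106))*(2*22*(10 + 22)) = (35 + (-218 - 106))*(2*22*32) = (35 - 324)*1408 = -289*1408 = -406912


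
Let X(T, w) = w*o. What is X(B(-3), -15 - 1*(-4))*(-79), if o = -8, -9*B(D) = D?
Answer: -6952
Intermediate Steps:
B(D) = -D/9
X(T, w) = -8*w (X(T, w) = w*(-8) = -8*w)
X(B(-3), -15 - 1*(-4))*(-79) = -8*(-15 - 1*(-4))*(-79) = -8*(-15 + 4)*(-79) = -8*(-11)*(-79) = 88*(-79) = -6952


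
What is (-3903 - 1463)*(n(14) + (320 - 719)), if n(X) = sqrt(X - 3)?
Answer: 2141034 - 5366*sqrt(11) ≈ 2.1232e+6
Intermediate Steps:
n(X) = sqrt(-3 + X)
(-3903 - 1463)*(n(14) + (320 - 719)) = (-3903 - 1463)*(sqrt(-3 + 14) + (320 - 719)) = -5366*(sqrt(11) - 399) = -5366*(-399 + sqrt(11)) = 2141034 - 5366*sqrt(11)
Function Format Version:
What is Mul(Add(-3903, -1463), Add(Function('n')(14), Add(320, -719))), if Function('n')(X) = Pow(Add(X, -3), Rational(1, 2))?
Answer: Add(2141034, Mul(-5366, Pow(11, Rational(1, 2)))) ≈ 2.1232e+6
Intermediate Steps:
Function('n')(X) = Pow(Add(-3, X), Rational(1, 2))
Mul(Add(-3903, -1463), Add(Function('n')(14), Add(320, -719))) = Mul(Add(-3903, -1463), Add(Pow(Add(-3, 14), Rational(1, 2)), Add(320, -719))) = Mul(-5366, Add(Pow(11, Rational(1, 2)), -399)) = Mul(-5366, Add(-399, Pow(11, Rational(1, 2)))) = Add(2141034, Mul(-5366, Pow(11, Rational(1, 2))))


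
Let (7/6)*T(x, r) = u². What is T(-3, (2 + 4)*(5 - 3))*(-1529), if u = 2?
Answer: -36696/7 ≈ -5242.3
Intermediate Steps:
T(x, r) = 24/7 (T(x, r) = (6/7)*2² = (6/7)*4 = 24/7)
T(-3, (2 + 4)*(5 - 3))*(-1529) = (24/7)*(-1529) = -36696/7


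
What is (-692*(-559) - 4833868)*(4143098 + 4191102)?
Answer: -37062520768000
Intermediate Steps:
(-692*(-559) - 4833868)*(4143098 + 4191102) = (386828 - 4833868)*8334200 = -4447040*8334200 = -37062520768000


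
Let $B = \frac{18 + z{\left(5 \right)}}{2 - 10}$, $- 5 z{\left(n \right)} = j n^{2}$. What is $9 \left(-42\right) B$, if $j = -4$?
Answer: $\frac{3591}{2} \approx 1795.5$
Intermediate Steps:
$z{\left(n \right)} = \frac{4 n^{2}}{5}$ ($z{\left(n \right)} = - \frac{\left(-4\right) n^{2}}{5} = \frac{4 n^{2}}{5}$)
$B = - \frac{19}{4}$ ($B = \frac{18 + \frac{4 \cdot 5^{2}}{5}}{2 - 10} = \frac{18 + \frac{4}{5} \cdot 25}{-8} = \left(18 + 20\right) \left(- \frac{1}{8}\right) = 38 \left(- \frac{1}{8}\right) = - \frac{19}{4} \approx -4.75$)
$9 \left(-42\right) B = 9 \left(-42\right) \left(- \frac{19}{4}\right) = \left(-378\right) \left(- \frac{19}{4}\right) = \frac{3591}{2}$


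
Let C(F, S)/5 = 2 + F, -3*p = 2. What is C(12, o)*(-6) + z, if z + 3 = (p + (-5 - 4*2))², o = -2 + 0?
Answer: -2126/9 ≈ -236.22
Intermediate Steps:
p = -⅔ (p = -⅓*2 = -⅔ ≈ -0.66667)
o = -2
C(F, S) = 10 + 5*F (C(F, S) = 5*(2 + F) = 10 + 5*F)
z = 1654/9 (z = -3 + (-⅔ + (-5 - 4*2))² = -3 + (-⅔ + (-5 - 8))² = -3 + (-⅔ - 13)² = -3 + (-41/3)² = -3 + 1681/9 = 1654/9 ≈ 183.78)
C(12, o)*(-6) + z = (10 + 5*12)*(-6) + 1654/9 = (10 + 60)*(-6) + 1654/9 = 70*(-6) + 1654/9 = -420 + 1654/9 = -2126/9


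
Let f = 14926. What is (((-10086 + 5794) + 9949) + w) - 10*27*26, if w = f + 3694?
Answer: 17257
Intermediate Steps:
w = 18620 (w = 14926 + 3694 = 18620)
(((-10086 + 5794) + 9949) + w) - 10*27*26 = (((-10086 + 5794) + 9949) + 18620) - 10*27*26 = ((-4292 + 9949) + 18620) - 270*26 = (5657 + 18620) - 7020 = 24277 - 7020 = 17257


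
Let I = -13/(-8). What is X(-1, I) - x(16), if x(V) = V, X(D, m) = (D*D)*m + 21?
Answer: 53/8 ≈ 6.6250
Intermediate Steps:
I = 13/8 (I = -13*(-1/8) = 13/8 ≈ 1.6250)
X(D, m) = 21 + m*D**2 (X(D, m) = D**2*m + 21 = m*D**2 + 21 = 21 + m*D**2)
X(-1, I) - x(16) = (21 + (13/8)*(-1)**2) - 1*16 = (21 + (13/8)*1) - 16 = (21 + 13/8) - 16 = 181/8 - 16 = 53/8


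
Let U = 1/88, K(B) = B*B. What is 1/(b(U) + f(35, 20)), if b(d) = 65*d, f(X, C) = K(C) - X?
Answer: 88/32185 ≈ 0.0027342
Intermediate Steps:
K(B) = B**2
f(X, C) = C**2 - X
U = 1/88 ≈ 0.011364
1/(b(U) + f(35, 20)) = 1/(65*(1/88) + (20**2 - 1*35)) = 1/(65/88 + (400 - 35)) = 1/(65/88 + 365) = 1/(32185/88) = 88/32185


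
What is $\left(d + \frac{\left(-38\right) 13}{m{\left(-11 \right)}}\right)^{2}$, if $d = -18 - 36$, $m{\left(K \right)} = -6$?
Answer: $\frac{7225}{9} \approx 802.78$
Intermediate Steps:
$d = -54$ ($d = -18 - 36 = -54$)
$\left(d + \frac{\left(-38\right) 13}{m{\left(-11 \right)}}\right)^{2} = \left(-54 + \frac{\left(-38\right) 13}{-6}\right)^{2} = \left(-54 - - \frac{247}{3}\right)^{2} = \left(-54 + \frac{247}{3}\right)^{2} = \left(\frac{85}{3}\right)^{2} = \frac{7225}{9}$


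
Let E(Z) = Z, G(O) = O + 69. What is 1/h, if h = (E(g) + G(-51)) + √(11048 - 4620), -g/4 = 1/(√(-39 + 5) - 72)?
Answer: 2609/(2*(23553 + 2609*√1607 + I*√34)) ≈ 0.01018 - 4.6324e-7*I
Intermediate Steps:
G(O) = 69 + O
g = -4/(-72 + I*√34) (g = -4/(√(-39 + 5) - 72) = -4/(√(-34) - 72) = -4/(I*√34 - 72) = -4/(-72 + I*√34) ≈ 0.055194 + 0.0044699*I)
h = 47106/2609 + 2*√1607 + 2*I*√34/2609 (h = ((144/2609 + 2*I*√34/2609) + (69 - 51)) + √(11048 - 4620) = ((144/2609 + 2*I*√34/2609) + 18) + √6428 = (47106/2609 + 2*I*√34/2609) + 2*√1607 = 47106/2609 + 2*√1607 + 2*I*√34/2609 ≈ 98.23 + 0.0044699*I)
1/h = 1/(47106/2609 + 2*√1607 + 2*I*√34/2609)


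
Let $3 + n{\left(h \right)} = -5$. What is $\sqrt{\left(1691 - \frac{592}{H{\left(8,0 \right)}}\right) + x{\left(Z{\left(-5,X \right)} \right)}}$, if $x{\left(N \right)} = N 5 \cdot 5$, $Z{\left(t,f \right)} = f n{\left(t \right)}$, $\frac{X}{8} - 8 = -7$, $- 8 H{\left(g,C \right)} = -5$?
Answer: $\frac{i \sqrt{21405}}{5} \approx 29.261 i$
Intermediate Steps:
$H{\left(g,C \right)} = \frac{5}{8}$ ($H{\left(g,C \right)} = \left(- \frac{1}{8}\right) \left(-5\right) = \frac{5}{8}$)
$n{\left(h \right)} = -8$ ($n{\left(h \right)} = -3 - 5 = -8$)
$X = 8$ ($X = 64 + 8 \left(-7\right) = 64 - 56 = 8$)
$Z{\left(t,f \right)} = - 8 f$ ($Z{\left(t,f \right)} = f \left(-8\right) = - 8 f$)
$x{\left(N \right)} = 25 N$ ($x{\left(N \right)} = 5 N 5 = 25 N$)
$\sqrt{\left(1691 - \frac{592}{H{\left(8,0 \right)}}\right) + x{\left(Z{\left(-5,X \right)} \right)}} = \sqrt{\left(1691 - \frac{592}{\frac{5}{8}}\right) + 25 \left(\left(-8\right) 8\right)} = \sqrt{\left(1691 - 592 \cdot \frac{8}{5}\right) + 25 \left(-64\right)} = \sqrt{\left(1691 - \frac{4736}{5}\right) - 1600} = \sqrt{\frac{3719}{5} - 1600} = \sqrt{- \frac{4281}{5}} = \frac{i \sqrt{21405}}{5}$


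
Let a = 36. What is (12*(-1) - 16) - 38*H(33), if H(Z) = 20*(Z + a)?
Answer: -52468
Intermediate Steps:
H(Z) = 720 + 20*Z (H(Z) = 20*(Z + 36) = 20*(36 + Z) = 720 + 20*Z)
(12*(-1) - 16) - 38*H(33) = (12*(-1) - 16) - 38*(720 + 20*33) = (-12 - 16) - 38*(720 + 660) = -28 - 38*1380 = -28 - 52440 = -52468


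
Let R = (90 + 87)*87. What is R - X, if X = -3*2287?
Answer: 22260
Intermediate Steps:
X = -6861
R = 15399 (R = 177*87 = 15399)
R - X = 15399 - 1*(-6861) = 15399 + 6861 = 22260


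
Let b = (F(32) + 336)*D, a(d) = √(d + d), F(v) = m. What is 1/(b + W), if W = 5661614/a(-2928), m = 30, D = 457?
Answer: 244871568/48971176478065 + 5661614*I*√366/48971176478065 ≈ 5.0003e-6 + 2.2118e-6*I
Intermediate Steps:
F(v) = 30
a(d) = √2*√d (a(d) = √(2*d) = √2*√d)
W = -2830807*I*√366/732 (W = 5661614/((√2*√(-2928))) = 5661614/((√2*(4*I*√183))) = 5661614/((4*I*√366)) = 5661614*(-I*√366/1464) = -2830807*I*√366/732 ≈ -73984.0*I)
b = 167262 (b = (30 + 336)*457 = 366*457 = 167262)
1/(b + W) = 1/(167262 - 2830807*I*√366/732)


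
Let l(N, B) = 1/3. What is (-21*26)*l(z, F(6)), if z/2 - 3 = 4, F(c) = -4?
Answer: -182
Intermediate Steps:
z = 14 (z = 6 + 2*4 = 6 + 8 = 14)
l(N, B) = ⅓
(-21*26)*l(z, F(6)) = -21*26*(⅓) = -546*⅓ = -182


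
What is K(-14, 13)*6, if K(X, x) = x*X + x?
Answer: -1014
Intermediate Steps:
K(X, x) = x + X*x (K(X, x) = X*x + x = x + X*x)
K(-14, 13)*6 = (13*(1 - 14))*6 = (13*(-13))*6 = -169*6 = -1014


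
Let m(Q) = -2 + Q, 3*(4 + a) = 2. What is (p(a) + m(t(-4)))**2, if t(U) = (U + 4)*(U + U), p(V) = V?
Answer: 256/9 ≈ 28.444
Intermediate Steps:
a = -10/3 (a = -4 + (1/3)*2 = -4 + 2/3 = -10/3 ≈ -3.3333)
t(U) = 2*U*(4 + U) (t(U) = (4 + U)*(2*U) = 2*U*(4 + U))
(p(a) + m(t(-4)))**2 = (-10/3 + (-2 + 2*(-4)*(4 - 4)))**2 = (-10/3 + (-2 + 2*(-4)*0))**2 = (-10/3 + (-2 + 0))**2 = (-10/3 - 2)**2 = (-16/3)**2 = 256/9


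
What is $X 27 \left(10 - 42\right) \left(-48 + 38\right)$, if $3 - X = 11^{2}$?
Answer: $-1019520$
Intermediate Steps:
$X = -118$ ($X = 3 - 11^{2} = 3 - 121 = -118$)
$X 27 \left(10 - 42\right) \left(-48 + 38\right) = \left(-118\right) 27 \left(10 - 42\right) \left(-48 + 38\right) = - 3186 \left(\left(-32\right) \left(-10\right)\right) = \left(-3186\right) 320 = -1019520$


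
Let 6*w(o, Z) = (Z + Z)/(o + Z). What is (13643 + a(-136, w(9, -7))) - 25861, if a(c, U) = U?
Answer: -73315/6 ≈ -12219.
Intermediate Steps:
w(o, Z) = Z/(3*(Z + o)) (w(o, Z) = ((Z + Z)/(o + Z))/6 = ((2*Z)/(Z + o))/6 = (2*Z/(Z + o))/6 = Z/(3*(Z + o)))
(13643 + a(-136, w(9, -7))) - 25861 = (13643 + (1/3)*(-7)/(-7 + 9)) - 25861 = (13643 + (1/3)*(-7)/2) - 25861 = (13643 + (1/3)*(-7)*(1/2)) - 25861 = (13643 - 7/6) - 25861 = 81851/6 - 25861 = -73315/6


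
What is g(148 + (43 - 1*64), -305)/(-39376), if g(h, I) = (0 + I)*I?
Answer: -93025/39376 ≈ -2.3625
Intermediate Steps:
g(h, I) = I² (g(h, I) = I*I = I²)
g(148 + (43 - 1*64), -305)/(-39376) = (-305)²/(-39376) = 93025*(-1/39376) = -93025/39376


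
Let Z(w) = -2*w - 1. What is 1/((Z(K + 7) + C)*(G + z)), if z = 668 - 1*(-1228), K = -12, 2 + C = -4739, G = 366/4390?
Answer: -2195/19694124996 ≈ -1.1145e-7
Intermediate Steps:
G = 183/2195 (G = 366*(1/4390) = 183/2195 ≈ 0.083371)
C = -4741 (C = -2 - 4739 = -4741)
z = 1896 (z = 668 + 1228 = 1896)
Z(w) = -1 - 2*w
1/((Z(K + 7) + C)*(G + z)) = 1/(((-1 - 2*(-12 + 7)) - 4741)*(183/2195 + 1896)) = 1/(((-1 - 2*(-5)) - 4741)*(4161903/2195)) = 1/(((-1 + 10) - 4741)*(4161903/2195)) = 1/((9 - 4741)*(4161903/2195)) = 1/(-4732*4161903/2195) = 1/(-19694124996/2195) = -2195/19694124996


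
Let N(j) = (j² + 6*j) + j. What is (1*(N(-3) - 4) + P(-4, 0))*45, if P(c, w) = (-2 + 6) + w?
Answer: -540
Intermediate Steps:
N(j) = j² + 7*j
P(c, w) = 4 + w
(1*(N(-3) - 4) + P(-4, 0))*45 = (1*(-3*(7 - 3) - 4) + (4 + 0))*45 = (1*(-3*4 - 4) + 4)*45 = (1*(-12 - 4) + 4)*45 = (1*(-16) + 4)*45 = (-16 + 4)*45 = -12*45 = -540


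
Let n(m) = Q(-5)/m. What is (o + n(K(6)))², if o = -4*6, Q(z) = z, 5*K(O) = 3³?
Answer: 452929/729 ≈ 621.30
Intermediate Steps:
K(O) = 27/5 (K(O) = (⅕)*3³ = (⅕)*27 = 27/5)
o = -24
n(m) = -5/m
(o + n(K(6)))² = (-24 - 5/27/5)² = (-24 - 5*5/27)² = (-24 - 25/27)² = (-673/27)² = 452929/729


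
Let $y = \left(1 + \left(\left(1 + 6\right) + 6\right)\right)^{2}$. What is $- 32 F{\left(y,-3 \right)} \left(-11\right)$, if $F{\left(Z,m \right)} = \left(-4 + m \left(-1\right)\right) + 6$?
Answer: $1760$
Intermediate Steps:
$y = 196$ ($y = \left(1 + \left(7 + 6\right)\right)^{2} = \left(1 + 13\right)^{2} = 14^{2} = 196$)
$F{\left(Z,m \right)} = 2 - m$ ($F{\left(Z,m \right)} = \left(-4 - m\right) + 6 = 2 - m$)
$- 32 F{\left(y,-3 \right)} \left(-11\right) = - 32 \left(2 - -3\right) \left(-11\right) = - 32 \left(2 + 3\right) \left(-11\right) = \left(-32\right) 5 \left(-11\right) = \left(-160\right) \left(-11\right) = 1760$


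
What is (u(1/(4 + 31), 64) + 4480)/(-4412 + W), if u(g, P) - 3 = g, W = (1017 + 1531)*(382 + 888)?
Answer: 78453/56552090 ≈ 0.0013873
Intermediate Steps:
W = 3235960 (W = 2548*1270 = 3235960)
u(g, P) = 3 + g
(u(1/(4 + 31), 64) + 4480)/(-4412 + W) = ((3 + 1/(4 + 31)) + 4480)/(-4412 + 3235960) = ((3 + 1/35) + 4480)/3231548 = ((3 + 1/35) + 4480)*(1/3231548) = (106/35 + 4480)*(1/3231548) = (156906/35)*(1/3231548) = 78453/56552090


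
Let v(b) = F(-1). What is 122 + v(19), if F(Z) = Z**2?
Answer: 123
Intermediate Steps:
v(b) = 1 (v(b) = (-1)**2 = 1)
122 + v(19) = 122 + 1 = 123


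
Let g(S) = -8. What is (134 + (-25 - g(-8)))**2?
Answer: 13689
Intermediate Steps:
(134 + (-25 - g(-8)))**2 = (134 + (-25 - 1*(-8)))**2 = (134 + (-25 + 8))**2 = (134 - 17)**2 = 117**2 = 13689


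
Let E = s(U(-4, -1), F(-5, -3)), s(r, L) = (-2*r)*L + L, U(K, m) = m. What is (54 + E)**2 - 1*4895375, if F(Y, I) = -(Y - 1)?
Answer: -4890191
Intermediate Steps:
F(Y, I) = 1 - Y (F(Y, I) = -(-1 + Y) = 1 - Y)
s(r, L) = L - 2*L*r (s(r, L) = -2*L*r + L = L - 2*L*r)
E = 18 (E = (1 - 1*(-5))*(1 - 2*(-1)) = (1 + 5)*(1 + 2) = 6*3 = 18)
(54 + E)**2 - 1*4895375 = (54 + 18)**2 - 1*4895375 = 72**2 - 4895375 = 5184 - 4895375 = -4890191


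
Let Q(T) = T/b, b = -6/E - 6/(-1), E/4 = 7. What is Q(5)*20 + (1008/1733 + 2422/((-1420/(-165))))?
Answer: 5965840615/19932966 ≈ 299.29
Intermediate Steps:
E = 28 (E = 4*7 = 28)
b = 81/14 (b = -6/28 - 6/(-1) = -6*1/28 - 6*(-1) = -3/14 + 6 = 81/14 ≈ 5.7857)
Q(T) = 14*T/81 (Q(T) = T/(81/14) = T*(14/81) = 14*T/81)
Q(5)*20 + (1008/1733 + 2422/((-1420/(-165)))) = ((14/81)*5)*20 + (1008/1733 + 2422/((-1420/(-165)))) = (70/81)*20 + (1008*(1/1733) + 2422/((-1420*(-1/165)))) = 1400/81 + (1008/1733 + 2422/(284/33)) = 1400/81 + (1008/1733 + 2422*(33/284)) = 1400/81 + (1008/1733 + 39963/142) = 1400/81 + 69399015/246086 = 5965840615/19932966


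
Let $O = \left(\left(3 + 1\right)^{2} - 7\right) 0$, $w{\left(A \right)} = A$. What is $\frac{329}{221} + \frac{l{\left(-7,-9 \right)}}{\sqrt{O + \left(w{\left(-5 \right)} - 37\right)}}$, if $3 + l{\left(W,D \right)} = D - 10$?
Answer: $\frac{329}{221} + \frac{11 i \sqrt{42}}{21} \approx 1.4887 + 3.3947 i$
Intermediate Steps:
$l{\left(W,D \right)} = -13 + D$ ($l{\left(W,D \right)} = -3 + \left(D - 10\right) = -3 + \left(-10 + D\right) = -13 + D$)
$O = 0$ ($O = \left(4^{2} - 7\right) 0 = \left(16 - 7\right) 0 = 9 \cdot 0 = 0$)
$\frac{329}{221} + \frac{l{\left(-7,-9 \right)}}{\sqrt{O + \left(w{\left(-5 \right)} - 37\right)}} = \frac{329}{221} + \frac{-13 - 9}{\sqrt{0 - 42}} = 329 \cdot \frac{1}{221} - \frac{22}{\sqrt{0 - 42}} = \frac{329}{221} - \frac{22}{\sqrt{0 - 42}} = \frac{329}{221} - \frac{22}{\sqrt{-42}} = \frac{329}{221} - \frac{22}{i \sqrt{42}} = \frac{329}{221} - 22 \left(- \frac{i \sqrt{42}}{42}\right) = \frac{329}{221} + \frac{11 i \sqrt{42}}{21}$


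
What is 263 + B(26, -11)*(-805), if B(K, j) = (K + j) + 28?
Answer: -34352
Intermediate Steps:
B(K, j) = 28 + K + j
263 + B(26, -11)*(-805) = 263 + (28 + 26 - 11)*(-805) = 263 + 43*(-805) = 263 - 34615 = -34352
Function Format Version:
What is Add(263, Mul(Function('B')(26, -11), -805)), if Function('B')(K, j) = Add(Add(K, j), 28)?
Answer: -34352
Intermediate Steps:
Function('B')(K, j) = Add(28, K, j)
Add(263, Mul(Function('B')(26, -11), -805)) = Add(263, Mul(Add(28, 26, -11), -805)) = Add(263, Mul(43, -805)) = Add(263, -34615) = -34352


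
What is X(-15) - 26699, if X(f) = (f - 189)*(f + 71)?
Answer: -38123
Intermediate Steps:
X(f) = (-189 + f)*(71 + f)
X(-15) - 26699 = (-13419 + (-15)² - 118*(-15)) - 26699 = (-13419 + 225 + 1770) - 26699 = -11424 - 26699 = -38123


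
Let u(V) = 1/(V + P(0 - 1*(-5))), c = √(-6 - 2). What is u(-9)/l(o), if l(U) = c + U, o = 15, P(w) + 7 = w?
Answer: I/(11*(-15*I + 2*√2)) ≈ -0.0058525 + 0.0011036*I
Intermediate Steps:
P(w) = -7 + w
c = 2*I*√2 (c = √(-8) = 2*I*√2 ≈ 2.8284*I)
u(V) = 1/(-2 + V) (u(V) = 1/(V + (-7 + (0 - 1*(-5)))) = 1/(V + (-7 + (0 + 5))) = 1/(V + (-7 + 5)) = 1/(V - 2) = 1/(-2 + V))
l(U) = U + 2*I*√2 (l(U) = 2*I*√2 + U = U + 2*I*√2)
u(-9)/l(o) = 1/((-2 - 9)*(15 + 2*I*√2)) = 1/((-11)*(15 + 2*I*√2)) = -1/(11*(15 + 2*I*√2))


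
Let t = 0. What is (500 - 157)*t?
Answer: 0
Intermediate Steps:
(500 - 157)*t = (500 - 157)*0 = 343*0 = 0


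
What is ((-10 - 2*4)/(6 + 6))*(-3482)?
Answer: 5223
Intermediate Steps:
((-10 - 2*4)/(6 + 6))*(-3482) = ((-10 - 8)/12)*(-3482) = -18*1/12*(-3482) = -3/2*(-3482) = 5223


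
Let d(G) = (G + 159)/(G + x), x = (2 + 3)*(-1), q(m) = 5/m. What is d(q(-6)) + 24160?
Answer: 844651/35 ≈ 24133.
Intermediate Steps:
x = -5 (x = 5*(-1) = -5)
d(G) = (159 + G)/(-5 + G) (d(G) = (G + 159)/(G - 5) = (159 + G)/(-5 + G))
d(q(-6)) + 24160 = (159 + 5/(-6))/(-5 + 5/(-6)) + 24160 = (159 + 5*(-1/6))/(-5 + 5*(-1/6)) + 24160 = (159 - 5/6)/(-5 - 5/6) + 24160 = (949/6)/(-35/6) + 24160 = -6/35*949/6 + 24160 = -949/35 + 24160 = 844651/35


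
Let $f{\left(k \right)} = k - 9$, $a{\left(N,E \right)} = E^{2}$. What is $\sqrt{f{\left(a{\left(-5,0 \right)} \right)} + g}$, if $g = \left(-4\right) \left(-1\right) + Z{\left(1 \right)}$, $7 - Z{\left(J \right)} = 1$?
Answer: $1$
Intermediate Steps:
$Z{\left(J \right)} = 6$ ($Z{\left(J \right)} = 7 - 1 = 6$)
$f{\left(k \right)} = -9 + k$
$g = 10$ ($g = \left(-4\right) \left(-1\right) + 6 = 4 + 6 = 10$)
$\sqrt{f{\left(a{\left(-5,0 \right)} \right)} + g} = \sqrt{\left(-9 + 0^{2}\right) + 10} = \sqrt{\left(-9 + 0\right) + 10} = \sqrt{-9 + 10} = \sqrt{1} = 1$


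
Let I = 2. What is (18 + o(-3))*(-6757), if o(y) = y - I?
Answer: -87841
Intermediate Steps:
o(y) = -2 + y (o(y) = y - 1*2 = y - 2 = -2 + y)
(18 + o(-3))*(-6757) = (18 + (-2 - 3))*(-6757) = (18 - 5)*(-6757) = 13*(-6757) = -87841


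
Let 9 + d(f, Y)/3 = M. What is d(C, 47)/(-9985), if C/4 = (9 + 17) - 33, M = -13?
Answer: 66/9985 ≈ 0.0066099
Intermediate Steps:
C = -28 (C = 4*((9 + 17) - 33) = 4*(26 - 33) = 4*(-7) = -28)
d(f, Y) = -66 (d(f, Y) = -27 + 3*(-13) = -27 - 39 = -66)
d(C, 47)/(-9985) = -66/(-9985) = -66*(-1/9985) = 66/9985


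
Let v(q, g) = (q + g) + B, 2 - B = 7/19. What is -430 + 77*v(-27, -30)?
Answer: -89174/19 ≈ -4693.4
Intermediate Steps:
B = 31/19 (B = 2 - 7/19 = 31/19 ≈ 1.6316)
v(q, g) = 31/19 + g + q (v(q, g) = (q + g) + 31/19 = (g + q) + 31/19 = 31/19 + g + q)
-430 + 77*v(-27, -30) = -430 + 77*(31/19 - 30 - 27) = -430 + 77*(-1052/19) = -430 - 81004/19 = -89174/19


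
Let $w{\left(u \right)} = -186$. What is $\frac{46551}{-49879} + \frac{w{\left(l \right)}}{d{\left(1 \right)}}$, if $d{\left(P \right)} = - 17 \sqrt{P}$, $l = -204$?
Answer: $\frac{8486127}{847943} \approx 10.008$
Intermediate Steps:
$\frac{46551}{-49879} + \frac{w{\left(l \right)}}{d{\left(1 \right)}} = \frac{46551}{-49879} - \frac{186}{\left(-17\right) \sqrt{1}} = 46551 \left(- \frac{1}{49879}\right) - \frac{186}{\left(-17\right) 1} = - \frac{46551}{49879} - \frac{186}{-17} = - \frac{46551}{49879} - - \frac{186}{17} = - \frac{46551}{49879} + \frac{186}{17} = \frac{8486127}{847943}$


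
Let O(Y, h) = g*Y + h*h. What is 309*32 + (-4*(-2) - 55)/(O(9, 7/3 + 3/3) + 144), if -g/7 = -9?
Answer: 64261689/6499 ≈ 9887.9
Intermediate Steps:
g = 63 (g = -7*(-9) = 63)
O(Y, h) = h² + 63*Y (O(Y, h) = 63*Y + h*h = 63*Y + h² = h² + 63*Y)
309*32 + (-4*(-2) - 55)/(O(9, 7/3 + 3/3) + 144) = 309*32 + (-4*(-2) - 55)/(((7/3 + 3/3)² + 63*9) + 144) = 9888 + (8 - 55)/(((7*(⅓) + 3*(⅓))² + 567) + 144) = 9888 - 47/(((7/3 + 1)² + 567) + 144) = 9888 - 47/(((10/3)² + 567) + 144) = 9888 - 47/((100/9 + 567) + 144) = 9888 - 47/(5203/9 + 144) = 9888 - 47/6499/9 = 9888 - 47*9/6499 = 9888 - 423/6499 = 64261689/6499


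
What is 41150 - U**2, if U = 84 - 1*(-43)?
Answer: 25021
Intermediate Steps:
U = 127 (U = 84 + 43 = 127)
41150 - U**2 = 41150 - 1*127**2 = 41150 - 1*16129 = 41150 - 16129 = 25021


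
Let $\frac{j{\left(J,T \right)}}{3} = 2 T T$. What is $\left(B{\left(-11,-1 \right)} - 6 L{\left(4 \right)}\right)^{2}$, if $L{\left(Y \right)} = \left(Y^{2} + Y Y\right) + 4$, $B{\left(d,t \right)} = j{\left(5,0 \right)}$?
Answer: $46656$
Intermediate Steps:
$j{\left(J,T \right)} = 6 T^{2}$ ($j{\left(J,T \right)} = 3 \cdot 2 T T = 3 \cdot 2 T^{2} = 6 T^{2}$)
$B{\left(d,t \right)} = 0$ ($B{\left(d,t \right)} = 6 \cdot 0^{2} = 6 \cdot 0 = 0$)
$L{\left(Y \right)} = 4 + 2 Y^{2}$ ($L{\left(Y \right)} = \left(Y^{2} + Y^{2}\right) + 4 = 2 Y^{2} + 4 = 4 + 2 Y^{2}$)
$\left(B{\left(-11,-1 \right)} - 6 L{\left(4 \right)}\right)^{2} = \left(0 - 6 \left(4 + 2 \cdot 4^{2}\right)\right)^{2} = \left(0 - 6 \left(4 + 2 \cdot 16\right)\right)^{2} = \left(0 - 6 \left(4 + 32\right)\right)^{2} = \left(0 - 216\right)^{2} = \left(-216\right)^{2} = 46656$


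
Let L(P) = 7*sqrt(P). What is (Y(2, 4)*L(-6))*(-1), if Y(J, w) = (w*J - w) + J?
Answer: -42*I*sqrt(6) ≈ -102.88*I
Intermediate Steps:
Y(J, w) = J - w + J*w (Y(J, w) = (J*w - w) + J = (-w + J*w) + J = J - w + J*w)
(Y(2, 4)*L(-6))*(-1) = ((2 - 1*4 + 2*4)*(7*sqrt(-6)))*(-1) = ((2 - 4 + 8)*(7*(I*sqrt(6))))*(-1) = (6*(7*I*sqrt(6)))*(-1) = (42*I*sqrt(6))*(-1) = -42*I*sqrt(6)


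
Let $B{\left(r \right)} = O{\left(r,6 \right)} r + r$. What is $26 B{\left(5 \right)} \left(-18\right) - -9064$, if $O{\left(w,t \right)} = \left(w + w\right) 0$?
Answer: $6724$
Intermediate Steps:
$O{\left(w,t \right)} = 0$ ($O{\left(w,t \right)} = 2 w 0 = 0$)
$B{\left(r \right)} = r$ ($B{\left(r \right)} = 0 r + r = 0 + r = r$)
$26 B{\left(5 \right)} \left(-18\right) - -9064 = 26 \cdot 5 \left(-18\right) - -9064 = 130 \left(-18\right) + 9064 = -2340 + 9064 = 6724$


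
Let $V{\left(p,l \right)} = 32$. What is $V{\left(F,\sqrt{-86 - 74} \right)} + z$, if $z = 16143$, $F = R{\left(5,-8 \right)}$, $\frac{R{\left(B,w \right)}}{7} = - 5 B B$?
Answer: $16175$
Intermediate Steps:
$R{\left(B,w \right)} = - 35 B^{2}$ ($R{\left(B,w \right)} = 7 - 5 B B = 7 \left(- 5 B^{2}\right) = - 35 B^{2}$)
$F = -875$ ($F = - 35 \cdot 5^{2} = \left(-35\right) 25 = -875$)
$V{\left(F,\sqrt{-86 - 74} \right)} + z = 32 + 16143 = 16175$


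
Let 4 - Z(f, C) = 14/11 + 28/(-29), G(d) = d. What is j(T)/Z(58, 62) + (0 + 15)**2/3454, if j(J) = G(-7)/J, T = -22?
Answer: 615631/4068812 ≈ 0.15130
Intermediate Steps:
Z(f, C) = 1178/319 (Z(f, C) = 4 - (14/11 + 28/(-29)) = 4 - (14*(1/11) + 28*(-1/29)) = 4 - (14/11 - 28/29) = 4 - 1*98/319 = 4 - 98/319 = 1178/319)
j(J) = -7/J
j(T)/Z(58, 62) + (0 + 15)**2/3454 = (-7/(-22))/(1178/319) + (0 + 15)**2/3454 = -7*(-1/22)*(319/1178) + 15**2*(1/3454) = (7/22)*(319/1178) + 225*(1/3454) = 203/2356 + 225/3454 = 615631/4068812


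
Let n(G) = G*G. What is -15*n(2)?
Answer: -60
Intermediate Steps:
n(G) = G**2
-15*n(2) = -15*2**2 = -15*4 = -60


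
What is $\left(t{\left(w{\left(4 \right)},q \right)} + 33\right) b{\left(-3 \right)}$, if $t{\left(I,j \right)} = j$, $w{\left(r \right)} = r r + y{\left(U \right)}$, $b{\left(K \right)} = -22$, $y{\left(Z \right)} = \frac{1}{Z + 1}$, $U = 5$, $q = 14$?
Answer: $-1034$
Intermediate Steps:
$y{\left(Z \right)} = \frac{1}{1 + Z}$
$w{\left(r \right)} = \frac{1}{6} + r^{2}$ ($w{\left(r \right)} = r r + \frac{1}{1 + 5} = r^{2} + \frac{1}{6} = \frac{1}{6} + r^{2}$)
$\left(t{\left(w{\left(4 \right)},q \right)} + 33\right) b{\left(-3 \right)} = \left(14 + 33\right) \left(-22\right) = 47 \left(-22\right) = -1034$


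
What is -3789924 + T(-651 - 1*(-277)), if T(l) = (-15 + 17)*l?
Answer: -3790672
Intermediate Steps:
T(l) = 2*l
-3789924 + T(-651 - 1*(-277)) = -3789924 + 2*(-651 - 1*(-277)) = -3789924 + 2*(-651 + 277) = -3789924 + 2*(-374) = -3789924 - 748 = -3790672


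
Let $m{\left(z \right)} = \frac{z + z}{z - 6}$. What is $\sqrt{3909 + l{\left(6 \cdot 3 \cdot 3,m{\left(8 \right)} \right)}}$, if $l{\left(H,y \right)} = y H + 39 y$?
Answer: $3 \sqrt{517} \approx 68.213$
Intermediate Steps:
$m{\left(z \right)} = \frac{2 z}{-6 + z}$
$l{\left(H,y \right)} = 39 y + H y$ ($l{\left(H,y \right)} = H y + 39 y = 39 y + H y$)
$\sqrt{3909 + l{\left(6 \cdot 3 \cdot 3,m{\left(8 \right)} \right)}} = \sqrt{3909 + 2 \cdot 8 \frac{1}{-6 + 8} \left(39 + 6 \cdot 3 \cdot 3\right)} = \sqrt{3909 + 2 \cdot 8 \cdot \frac{1}{2} \left(39 + 18 \cdot 3\right)} = \sqrt{3909 + 2 \cdot 8 \cdot \frac{1}{2} \left(39 + 54\right)} = \sqrt{3909 + 8 \cdot 93} = \sqrt{3909 + 744} = \sqrt{4653} = 3 \sqrt{517}$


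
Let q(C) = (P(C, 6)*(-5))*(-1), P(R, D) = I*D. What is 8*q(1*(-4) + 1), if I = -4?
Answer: -960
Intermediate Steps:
P(R, D) = -4*D
q(C) = -120 (q(C) = (-4*6*(-5))*(-1) = -24*(-5)*(-1) = 120*(-1) = -120)
8*q(1*(-4) + 1) = 8*(-120) = -960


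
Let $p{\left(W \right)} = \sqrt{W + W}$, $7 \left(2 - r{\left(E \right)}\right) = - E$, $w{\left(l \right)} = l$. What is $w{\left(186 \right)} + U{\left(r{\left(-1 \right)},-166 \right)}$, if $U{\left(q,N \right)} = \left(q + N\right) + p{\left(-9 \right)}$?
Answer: $\frac{153}{7} + 3 i \sqrt{2} \approx 21.857 + 4.2426 i$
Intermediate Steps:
$r{\left(E \right)} = 2 + \frac{E}{7}$ ($r{\left(E \right)} = 2 - \frac{\left(-1\right) E}{7} = 2 + \frac{E}{7}$)
$p{\left(W \right)} = \sqrt{2} \sqrt{W}$ ($p{\left(W \right)} = \sqrt{2 W} = \sqrt{2} \sqrt{W}$)
$U{\left(q,N \right)} = N + q + 3 i \sqrt{2}$ ($U{\left(q,N \right)} = \left(q + N\right) + \sqrt{2} \sqrt{-9} = \left(N + q\right) + \sqrt{2} \cdot 3 i = \left(N + q\right) + 3 i \sqrt{2} = N + q + 3 i \sqrt{2}$)
$w{\left(186 \right)} + U{\left(r{\left(-1 \right)},-166 \right)} = 186 + \left(-166 + \left(2 + \frac{1}{7} \left(-1\right)\right) + 3 i \sqrt{2}\right) = 186 + \left(-166 + \left(2 - \frac{1}{7}\right) + 3 i \sqrt{2}\right) = 186 + \left(-166 + \frac{13}{7} + 3 i \sqrt{2}\right) = 186 - \left(\frac{1149}{7} - 3 i \sqrt{2}\right) = \frac{153}{7} + 3 i \sqrt{2}$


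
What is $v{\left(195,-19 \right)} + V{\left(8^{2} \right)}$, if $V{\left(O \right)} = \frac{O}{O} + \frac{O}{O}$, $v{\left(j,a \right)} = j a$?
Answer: $-3703$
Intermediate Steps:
$v{\left(j,a \right)} = a j$
$V{\left(O \right)} = 2$ ($V{\left(O \right)} = 1 + 1 = 2$)
$v{\left(195,-19 \right)} + V{\left(8^{2} \right)} = \left(-19\right) 195 + 2 = -3705 + 2 = -3703$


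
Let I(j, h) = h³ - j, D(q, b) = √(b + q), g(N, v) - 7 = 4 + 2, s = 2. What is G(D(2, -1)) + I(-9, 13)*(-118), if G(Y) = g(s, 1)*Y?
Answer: -260295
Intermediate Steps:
g(N, v) = 13 (g(N, v) = 7 + (4 + 2) = 7 + 6 = 13)
G(Y) = 13*Y
G(D(2, -1)) + I(-9, 13)*(-118) = 13*√(-1 + 2) + (13³ - 1*(-9))*(-118) = 13*√1 + (2197 + 9)*(-118) = 13*1 + 2206*(-118) = 13 - 260308 = -260295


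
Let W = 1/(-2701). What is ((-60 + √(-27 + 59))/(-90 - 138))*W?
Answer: -5/51319 + √2/153957 ≈ -8.8244e-5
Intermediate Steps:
W = -1/2701 ≈ -0.00037023
((-60 + √(-27 + 59))/(-90 - 138))*W = ((-60 + √(-27 + 59))/(-90 - 138))*(-1/2701) = ((-60 + √32)/(-228))*(-1/2701) = ((-60 + 4*√2)*(-1/228))*(-1/2701) = (5/19 - √2/57)*(-1/2701) = -5/51319 + √2/153957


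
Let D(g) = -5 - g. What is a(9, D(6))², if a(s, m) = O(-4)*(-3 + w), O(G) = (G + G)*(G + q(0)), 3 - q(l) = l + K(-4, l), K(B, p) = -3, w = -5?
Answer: 16384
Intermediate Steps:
q(l) = 6 - l (q(l) = 3 - (l - 3) = 3 - (-3 + l) = 3 + (3 - l) = 6 - l)
O(G) = 2*G*(6 + G) (O(G) = (G + G)*(G + (6 - 1*0)) = (2*G)*(G + (6 + 0)) = (2*G)*(G + 6) = (2*G)*(6 + G) = 2*G*(6 + G))
a(s, m) = 128 (a(s, m) = (2*(-4)*(6 - 4))*(-3 - 5) = (2*(-4)*2)*(-8) = -16*(-8) = 128)
a(9, D(6))² = 128² = 16384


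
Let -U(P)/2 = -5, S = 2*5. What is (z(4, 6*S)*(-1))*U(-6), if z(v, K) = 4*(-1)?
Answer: 40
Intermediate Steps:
S = 10
U(P) = 10 (U(P) = -2*(-5) = 10)
z(v, K) = -4
(z(4, 6*S)*(-1))*U(-6) = -4*(-1)*10 = 4*10 = 40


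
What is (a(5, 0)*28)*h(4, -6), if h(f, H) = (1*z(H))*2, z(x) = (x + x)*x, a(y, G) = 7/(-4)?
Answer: -7056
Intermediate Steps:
a(y, G) = -7/4 (a(y, G) = 7*(-¼) = -7/4)
z(x) = 2*x² (z(x) = (2*x)*x = 2*x²)
h(f, H) = 4*H² (h(f, H) = (1*(2*H²))*2 = (2*H²)*2 = 4*H²)
(a(5, 0)*28)*h(4, -6) = (-7/4*28)*(4*(-6)²) = -196*36 = -49*144 = -7056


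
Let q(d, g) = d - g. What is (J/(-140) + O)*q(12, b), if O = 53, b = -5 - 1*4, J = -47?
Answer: 22401/20 ≈ 1120.1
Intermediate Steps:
b = -9 (b = -5 - 4 = -9)
(J/(-140) + O)*q(12, b) = (-47/(-140) + 53)*(12 - 1*(-9)) = (-47*(-1/140) + 53)*(12 + 9) = (47/140 + 53)*21 = (7467/140)*21 = 22401/20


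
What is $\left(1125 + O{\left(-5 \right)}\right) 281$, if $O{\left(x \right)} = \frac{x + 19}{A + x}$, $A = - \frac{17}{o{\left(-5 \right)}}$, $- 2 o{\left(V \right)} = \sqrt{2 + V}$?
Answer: $\frac{389090865}{1231} + \frac{133756 i \sqrt{3}}{1231} \approx 3.1608 \cdot 10^{5} + 188.2 i$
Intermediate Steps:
$o{\left(V \right)} = - \frac{\sqrt{2 + V}}{2}$
$A = - \frac{34 i \sqrt{3}}{3}$ ($A = - \frac{17}{\left(- \frac{1}{2}\right) \sqrt{2 - 5}} = - \frac{17}{\left(- \frac{1}{2}\right) \sqrt{-3}} = - \frac{17}{\left(- \frac{1}{2}\right) i \sqrt{3}} = - 17 \frac{2 i \sqrt{3}}{3} = - \frac{34 i \sqrt{3}}{3} \approx - 19.63 i$)
$O{\left(x \right)} = \frac{19 + x}{x - \frac{34 i \sqrt{3}}{3}}$ ($O{\left(x \right)} = \frac{x + 19}{- \frac{34 i \sqrt{3}}{3} + x} = \frac{19 + x}{x - \frac{34 i \sqrt{3}}{3}}$)
$\left(1125 + O{\left(-5 \right)}\right) 281 = \left(1125 + \frac{3 \left(19 - 5\right)}{3 \left(-5\right) - 34 i \sqrt{3}}\right) 281 = \left(1125 + 3 \frac{1}{-15 - 34 i \sqrt{3}} \cdot 14\right) 281 = \left(1125 + \frac{42}{-15 - 34 i \sqrt{3}}\right) 281 = 316125 + \frac{11802}{-15 - 34 i \sqrt{3}}$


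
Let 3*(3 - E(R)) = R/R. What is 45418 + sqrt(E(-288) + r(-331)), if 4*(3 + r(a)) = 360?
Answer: 45418 + sqrt(807)/3 ≈ 45428.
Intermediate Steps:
r(a) = 87 (r(a) = -3 + (1/4)*360 = -3 + 90 = 87)
E(R) = 8/3 (E(R) = 3 - R/(3*R) = 3 - 1/3*1 = 3 - 1/3 = 8/3)
45418 + sqrt(E(-288) + r(-331)) = 45418 + sqrt(8/3 + 87) = 45418 + sqrt(269/3) = 45418 + sqrt(807)/3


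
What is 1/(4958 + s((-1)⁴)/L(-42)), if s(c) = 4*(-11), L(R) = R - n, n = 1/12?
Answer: 505/2504318 ≈ 0.00020165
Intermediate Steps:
n = 1/12 ≈ 0.083333
L(R) = -1/12 + R (L(R) = R - 1*1/12 = R - 1/12 = -1/12 + R)
s(c) = -44
1/(4958 + s((-1)⁴)/L(-42)) = 1/(4958 - 44/(-1/12 - 42)) = 1/(4958 - 44/(-505/12)) = 1/(4958 - 44*(-12/505)) = 1/(4958 + 528/505) = 1/(2504318/505) = 505/2504318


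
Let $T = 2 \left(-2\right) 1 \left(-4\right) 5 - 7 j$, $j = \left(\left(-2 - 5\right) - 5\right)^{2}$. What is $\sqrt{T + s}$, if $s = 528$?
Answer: $20 i \approx 20.0 i$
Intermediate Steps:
$j = 144$ ($j = \left(-7 - 5\right)^{2} = \left(-12\right)^{2} = 144$)
$T = -928$ ($T = 2 \left(-2\right) 1 \left(-4\right) 5 - 1008 = \left(-4\right) 1 \left(-4\right) 5 - 1008 = \left(-4\right) \left(-4\right) 5 - 1008 = 16 \cdot 5 - 1008 = 80 - 1008 = -928$)
$\sqrt{T + s} = \sqrt{-928 + 528} = \sqrt{-400} = 20 i$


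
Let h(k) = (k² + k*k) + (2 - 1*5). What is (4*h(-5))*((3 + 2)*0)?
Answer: 0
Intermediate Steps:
h(k) = -3 + 2*k² (h(k) = (k² + k²) + (2 - 5) = 2*k² - 3 = -3 + 2*k²)
(4*h(-5))*((3 + 2)*0) = (4*(-3 + 2*(-5)²))*((3 + 2)*0) = (4*(-3 + 2*25))*(5*0) = (4*(-3 + 50))*0 = (4*47)*0 = 188*0 = 0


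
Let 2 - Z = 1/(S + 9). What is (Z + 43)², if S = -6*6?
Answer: 1478656/729 ≈ 2028.3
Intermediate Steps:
S = -36
Z = 55/27 (Z = 2 - 1/(-36 + 9) = 2 - 1/(-27) = 2 - 1*(-1/27) = 2 + 1/27 = 55/27 ≈ 2.0370)
(Z + 43)² = (55/27 + 43)² = (1216/27)² = 1478656/729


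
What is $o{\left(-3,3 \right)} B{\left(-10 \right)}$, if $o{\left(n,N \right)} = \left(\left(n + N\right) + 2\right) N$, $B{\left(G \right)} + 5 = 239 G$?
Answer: $-14370$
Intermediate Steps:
$B{\left(G \right)} = -5 + 239 G$
$o{\left(n,N \right)} = N \left(2 + N + n\right)$ ($o{\left(n,N \right)} = \left(\left(N + n\right) + 2\right) N = \left(2 + N + n\right) N = N \left(2 + N + n\right)$)
$o{\left(-3,3 \right)} B{\left(-10 \right)} = 3 \left(2 + 3 - 3\right) \left(-5 + 239 \left(-10\right)\right) = 3 \cdot 2 \left(-5 - 2390\right) = 6 \left(-2395\right) = -14370$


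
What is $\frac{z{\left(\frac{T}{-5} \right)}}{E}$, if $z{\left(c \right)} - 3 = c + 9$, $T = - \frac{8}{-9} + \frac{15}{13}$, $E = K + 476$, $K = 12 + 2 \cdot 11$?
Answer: $\frac{6781}{298350} \approx 0.022728$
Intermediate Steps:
$K = 34$ ($K = 12 + 22 = 34$)
$E = 510$ ($E = 34 + 476 = 510$)
$T = \frac{239}{117}$ ($T = \left(-8\right) \left(- \frac{1}{9}\right) + 15 \cdot \frac{1}{13} = \frac{8}{9} + \frac{15}{13} = \frac{239}{117} \approx 2.0427$)
$z{\left(c \right)} = 12 + c$ ($z{\left(c \right)} = 3 + \left(c + 9\right) = 3 + \left(9 + c\right) = 12 + c$)
$\frac{z{\left(\frac{T}{-5} \right)}}{E} = \frac{12 + \frac{239}{117 \left(-5\right)}}{510} = \left(12 + \frac{239}{117} \left(- \frac{1}{5}\right)\right) \frac{1}{510} = \left(12 - \frac{239}{585}\right) \frac{1}{510} = \frac{6781}{585} \cdot \frac{1}{510} = \frac{6781}{298350}$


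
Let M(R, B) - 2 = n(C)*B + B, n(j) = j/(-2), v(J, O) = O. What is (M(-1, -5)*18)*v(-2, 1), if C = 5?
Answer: 171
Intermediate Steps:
n(j) = -j/2 (n(j) = j*(-½) = -j/2)
M(R, B) = 2 - 3*B/2 (M(R, B) = 2 + ((-½*5)*B + B) = 2 + (-5*B/2 + B) = 2 - 3*B/2)
(M(-1, -5)*18)*v(-2, 1) = ((2 - 3/2*(-5))*18)*1 = ((2 + 15/2)*18)*1 = ((19/2)*18)*1 = 171*1 = 171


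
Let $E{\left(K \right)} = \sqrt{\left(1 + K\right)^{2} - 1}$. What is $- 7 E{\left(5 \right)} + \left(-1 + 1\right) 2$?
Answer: $- 7 \sqrt{35} \approx -41.413$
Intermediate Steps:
$E{\left(K \right)} = \sqrt{-1 + \left(1 + K\right)^{2}}$
$- 7 E{\left(5 \right)} + \left(-1 + 1\right) 2 = - 7 \sqrt{5 \left(2 + 5\right)} + \left(-1 + 1\right) 2 = - 7 \sqrt{5 \cdot 7} + 0 \cdot 2 = - 7 \sqrt{35} + 0 = - 7 \sqrt{35}$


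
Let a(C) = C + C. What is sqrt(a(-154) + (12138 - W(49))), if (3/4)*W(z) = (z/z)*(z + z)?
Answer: sqrt(105294)/3 ≈ 108.16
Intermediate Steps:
a(C) = 2*C
W(z) = 8*z/3 (W(z) = 4*((z/z)*(z + z))/3 = 4*(1*(2*z))/3 = 4*(2*z)/3 = 8*z/3)
sqrt(a(-154) + (12138 - W(49))) = sqrt(2*(-154) + (12138 - 8*49/3)) = sqrt(-308 + (12138 - 1*392/3)) = sqrt(-308 + (12138 - 392/3)) = sqrt(-308 + 36022/3) = sqrt(35098/3) = sqrt(105294)/3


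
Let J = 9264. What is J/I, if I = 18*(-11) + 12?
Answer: -1544/31 ≈ -49.806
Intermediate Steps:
I = -186 (I = -198 + 12 = -186)
J/I = 9264/(-186) = 9264*(-1/186) = -1544/31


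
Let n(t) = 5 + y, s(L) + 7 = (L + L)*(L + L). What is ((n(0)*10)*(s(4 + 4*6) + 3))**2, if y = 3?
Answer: 62780313600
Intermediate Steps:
s(L) = -7 + 4*L**2 (s(L) = -7 + (L + L)*(L + L) = -7 + (2*L)*(2*L) = -7 + 4*L**2)
n(t) = 8 (n(t) = 5 + 3 = 8)
((n(0)*10)*(s(4 + 4*6) + 3))**2 = ((8*10)*((-7 + 4*(4 + 4*6)**2) + 3))**2 = (80*((-7 + 4*(4 + 24)**2) + 3))**2 = (80*((-7 + 4*28**2) + 3))**2 = (80*((-7 + 4*784) + 3))**2 = (80*((-7 + 3136) + 3))**2 = (80*(3129 + 3))**2 = (80*3132)**2 = 250560**2 = 62780313600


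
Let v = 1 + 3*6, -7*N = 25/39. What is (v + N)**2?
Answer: 26646244/74529 ≈ 357.53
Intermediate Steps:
N = -25/273 (N = -25/(7*39) = -1/7*25/39 = -25/273 ≈ -0.091575)
v = 19 (v = 1 + 18 = 19)
(v + N)**2 = (19 - 25/273)**2 = (5162/273)**2 = 26646244/74529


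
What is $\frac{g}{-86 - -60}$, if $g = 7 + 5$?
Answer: $- \frac{6}{13} \approx -0.46154$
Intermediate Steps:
$g = 12$
$\frac{g}{-86 - -60} = \frac{12}{-86 - -60} = \frac{12}{-86 + 60} = \frac{12}{-26} = 12 \left(- \frac{1}{26}\right) = - \frac{6}{13}$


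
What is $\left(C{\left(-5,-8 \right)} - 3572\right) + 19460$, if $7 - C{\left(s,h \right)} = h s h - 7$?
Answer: $16222$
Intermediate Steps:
$C{\left(s,h \right)} = 14 - s h^{2}$ ($C{\left(s,h \right)} = 7 - \left(h s h - 7\right) = 7 - \left(s h^{2} - 7\right) = 7 - \left(-7 + s h^{2}\right) = 14 - s h^{2}$)
$\left(C{\left(-5,-8 \right)} - 3572\right) + 19460 = \left(\left(14 - - 5 \left(-8\right)^{2}\right) - 3572\right) + 19460 = \left(\left(14 - \left(-5\right) 64\right) - 3572\right) + 19460 = \left(\left(14 + 320\right) - 3572\right) + 19460 = \left(334 - 3572\right) + 19460 = -3238 + 19460 = 16222$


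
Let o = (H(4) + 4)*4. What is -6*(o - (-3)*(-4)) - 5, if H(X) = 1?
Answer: -53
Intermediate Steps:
o = 20 (o = (1 + 4)*4 = 5*4 = 20)
-6*(o - (-3)*(-4)) - 5 = -6*(20 - (-3)*(-4)) - 5 = -6*(20 - 1*12) - 5 = -6*(20 - 12) - 5 = -6*8 - 5 = -48 - 5 = -53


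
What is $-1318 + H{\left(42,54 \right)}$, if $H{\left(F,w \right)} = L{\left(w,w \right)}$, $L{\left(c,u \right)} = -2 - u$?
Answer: $-1374$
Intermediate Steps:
$H{\left(F,w \right)} = -2 - w$
$-1318 + H{\left(42,54 \right)} = -1318 - 56 = -1374$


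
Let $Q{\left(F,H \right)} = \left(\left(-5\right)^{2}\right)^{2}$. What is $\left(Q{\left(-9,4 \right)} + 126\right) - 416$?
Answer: $335$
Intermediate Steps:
$Q{\left(F,H \right)} = 625$ ($Q{\left(F,H \right)} = 25^{2} = 625$)
$\left(Q{\left(-9,4 \right)} + 126\right) - 416 = \left(625 + 126\right) - 416 = 751 - 416 = 335$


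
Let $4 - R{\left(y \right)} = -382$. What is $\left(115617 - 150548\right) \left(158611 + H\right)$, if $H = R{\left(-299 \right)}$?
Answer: $-5553924207$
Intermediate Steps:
$R{\left(y \right)} = 386$ ($R{\left(y \right)} = 4 - -382 = 4 + 382 = 386$)
$H = 386$
$\left(115617 - 150548\right) \left(158611 + H\right) = \left(115617 - 150548\right) \left(158611 + 386\right) = \left(115617 - 150548\right) 158997 = \left(-34931\right) 158997 = -5553924207$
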